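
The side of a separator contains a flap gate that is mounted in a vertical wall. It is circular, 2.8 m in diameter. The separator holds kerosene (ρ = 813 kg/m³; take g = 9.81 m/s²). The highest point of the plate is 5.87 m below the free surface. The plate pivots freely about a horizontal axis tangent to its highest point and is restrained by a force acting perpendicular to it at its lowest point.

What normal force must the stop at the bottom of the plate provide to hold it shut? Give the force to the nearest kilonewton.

P ≈ 187 kN

γ = ρg = 813 × 9.81 / 1000 = 7.97553 kN/m³.
The centroid is at the centre, 1.4 m below the top of the plate, so the centroid depth is h_c = 5.87 + 1.4 = 7.27 m.
A = π(1.4)² = 6.15752 m².
Resultant F = γ·h_c·A = 7.97553 × 7.27 × 6.15752 = 357.026 kN.
I_c = πr⁴/4 = π × 1.4⁴/4 = 3.01719 m⁴.
Centre of pressure: y_p = y_c + I_c/(y_c·A) = 7.27 + 3.01719/(7.27 × 6.15752) = 7.27 + 0.0674004 = 7.3374 m along the plane.
The resultant acts 1.4 + 0.0674004 = 1.4674 m (along the plate) below the hinge at the top edge, so the moment about the hinge is M = F × 1.4674 = 357.026 × 1.4674 = 523.9 kN·m.
A normal force at the bottom, 2.8 m from the hinge, must supply this moment: P = 523.9/2.8 = 187.107 kN.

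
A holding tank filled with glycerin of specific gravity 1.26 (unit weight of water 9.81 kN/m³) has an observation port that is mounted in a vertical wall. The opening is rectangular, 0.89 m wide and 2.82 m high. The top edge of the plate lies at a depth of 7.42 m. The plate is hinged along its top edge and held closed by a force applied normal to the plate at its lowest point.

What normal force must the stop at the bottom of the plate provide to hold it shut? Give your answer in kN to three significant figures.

P ≈ 144 kN

γ = 1.26 × 9.81 = 12.3606 kN/m³.
The centroid lies 2.82/2 = 1.41 m below the top edge, so the centroid depth is h_c = 7.42 + 1.41 = 8.83 m.
A = 0.89 × 2.82 = 2.5098 m².
Resultant F = γ·h_c·A = 12.3606 × 8.83 × 2.5098 = 273.93 kN.
I_c = b·h³/12 = 0.89 × 2.82³/12 = 1.66324 m⁴.
Centre of pressure: y_p = y_c + I_c/(y_c·A) = 8.83 + 1.66324/(8.83 × 2.5098) = 8.83 + 0.0750508 = 8.90505 m along the plane.
The resultant acts 1.41 + 0.0750508 = 1.48505 m (along the plate) below the hinge at the top edge, so the moment about the hinge is M = F × 1.48505 = 273.93 × 1.48505 = 406.8 kN·m.
A normal force at the bottom, 2.82 m from the hinge, must supply this moment: P = 406.8/2.82 = 144.255 kN.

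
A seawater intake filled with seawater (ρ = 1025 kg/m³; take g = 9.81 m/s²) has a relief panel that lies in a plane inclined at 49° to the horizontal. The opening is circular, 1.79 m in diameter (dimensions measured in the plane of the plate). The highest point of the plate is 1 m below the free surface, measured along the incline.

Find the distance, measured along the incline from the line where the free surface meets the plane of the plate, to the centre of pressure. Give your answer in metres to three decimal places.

y_p = 2.001 m

γ = ρg = 1025 × 9.81 / 1000 = 10.05525 kN/m³.
Let θ = 49° be the plate's angle to the horizontal; measure y along the incline from where the plane meets the free surface. Vertical depth h = y·sinθ with sinθ = 0.754710.
The centroid is at the centre, 0.895 m below the top of the plate, so y_c = 1 + 0.895 = 1.895 m and h_c = 1.895 × 0.754710 = 1.43018 m.
A = π(0.895)² = 2.51649 m².
Resultant F = γ·h_c·A = 10.05525 × 1.43018 × 2.51649 = 36.1892 kN.
I_c = πr⁴/4 = π × 0.895⁴/4 = 0.503944 m⁴.
Centre of pressure: y_p = y_c + I_c/(y_c·A) = 1.895 + 0.503944/(1.895 × 2.51649) = 1.895 + 0.105676 = 2.00068 m along the plane.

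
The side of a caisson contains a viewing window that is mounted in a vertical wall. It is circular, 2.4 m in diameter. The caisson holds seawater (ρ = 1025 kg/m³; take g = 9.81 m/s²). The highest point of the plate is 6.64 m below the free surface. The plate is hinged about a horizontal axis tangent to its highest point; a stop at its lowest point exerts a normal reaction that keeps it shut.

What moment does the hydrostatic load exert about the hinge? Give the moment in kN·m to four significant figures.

γ = ρg = 1025 × 9.81 / 1000 = 10.05525 kN/m³.
The centroid is at the centre, 1.2 m below the top of the plate, so the centroid depth is h_c = 6.64 + 1.2 = 7.84 m.
A = π(1.2)² = 4.52389 m².
Resultant F = γ·h_c·A = 10.05525 × 7.84 × 4.52389 = 356.633 kN.
I_c = πr⁴/4 = π × 1.2⁴/4 = 1.6286 m⁴.
Centre of pressure: y_p = y_c + I_c/(y_c·A) = 7.84 + 1.6286/(7.84 × 4.52389) = 7.84 + 0.0459184 = 7.88592 m along the plane.
The resultant acts 1.2 + 0.0459184 = 1.24592 m (along the plate) below the hinge at the top edge, so the moment about the hinge is M = F × 1.24592 = 356.633 × 1.24592 = 444.336 kN·m.

M ≈ 444.3 kN·m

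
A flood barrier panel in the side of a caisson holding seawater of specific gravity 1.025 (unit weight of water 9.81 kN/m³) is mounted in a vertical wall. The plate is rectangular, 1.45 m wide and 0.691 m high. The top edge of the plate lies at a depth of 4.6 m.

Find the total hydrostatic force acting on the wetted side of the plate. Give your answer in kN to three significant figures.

γ = 1.025 × 9.81 = 10.05525 kN/m³.
The centroid lies 0.691/2 = 0.3455 m below the top edge, so the centroid depth is h_c = 4.6 + 0.3455 = 4.9455 m.
A = 1.45 × 0.691 = 1.00195 m².
Resultant F = γ·h_c·A = 10.05525 × 4.9455 × 1.00195 = 49.8252 kN.

F ≈ 49.8 kN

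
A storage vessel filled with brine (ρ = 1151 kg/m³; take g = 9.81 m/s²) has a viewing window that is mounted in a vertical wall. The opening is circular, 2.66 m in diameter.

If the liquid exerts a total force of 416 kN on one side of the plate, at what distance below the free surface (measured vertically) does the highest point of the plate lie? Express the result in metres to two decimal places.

γ = ρg = 1151 × 9.81 / 1000 = 11.29131 kN/m³.
A = π(1.33)² = 5.55716 m².
From F = γ·h_c·A, the centroid depth is h_c = 416/(11.29131 × 5.55716) = 6.62973 m.
The centroid is at the centre, 1.33 m below the top of the plate, so the highest point sits at h_top = 6.62973 − 1.33 = 5.29973 m below the surface.

d_top ≈ 5.30 m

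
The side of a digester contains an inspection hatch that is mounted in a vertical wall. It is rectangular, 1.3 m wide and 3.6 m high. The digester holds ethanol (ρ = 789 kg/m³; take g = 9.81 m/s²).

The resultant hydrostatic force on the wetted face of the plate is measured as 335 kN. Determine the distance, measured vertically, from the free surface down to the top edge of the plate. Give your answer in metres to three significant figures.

d_top ≈ 7.45 m

γ = ρg = 789 × 9.81 / 1000 = 7.74009 kN/m³.
A = 1.3 × 3.6 = 4.68 m².
From F = γ·h_c·A, the centroid depth is h_c = 335/(7.74009 × 4.68) = 9.24811 m.
The centroid lies 3.6/2 = 1.8 m below the top edge, so the top edge sits at h_top = 9.24811 − 1.8 = 7.44811 m below the surface.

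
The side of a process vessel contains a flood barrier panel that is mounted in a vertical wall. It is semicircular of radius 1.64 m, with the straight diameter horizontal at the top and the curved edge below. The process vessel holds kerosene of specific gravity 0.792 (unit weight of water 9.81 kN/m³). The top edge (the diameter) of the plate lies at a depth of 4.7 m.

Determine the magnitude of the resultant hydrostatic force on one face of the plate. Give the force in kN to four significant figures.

γ = 0.792 × 9.81 = 7.76952 kN/m³.
The centroid of a semicircle lies 4r/(3π) = 0.696038 m from the diameter, here below the top edge, so the centroid depth is h_c = 4.7 + 0.696038 = 5.39604 m.
A = πr²/2 = π × 1.64²/2 = 4.22481 m².
Resultant F = γ·h_c·A = 7.76952 × 5.39604 × 4.22481 = 177.124 kN.

F ≈ 177.1 kN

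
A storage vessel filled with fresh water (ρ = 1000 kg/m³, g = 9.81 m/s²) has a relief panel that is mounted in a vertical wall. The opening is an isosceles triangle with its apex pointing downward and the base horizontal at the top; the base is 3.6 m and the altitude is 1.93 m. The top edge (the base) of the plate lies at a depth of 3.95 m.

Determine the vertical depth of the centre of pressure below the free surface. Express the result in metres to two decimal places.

h_p = 4.64 m

γ = ρg = 1000 × 9.81 = 9810 N/m³ = 9.81 kN/m³.
With the apex down, the centroid sits h/3 = 1.93/3 = 0.643333 m below the base (the top edge), so the centroid depth is h_c = 3.95 + 0.643333 = 4.59333 m.
A = ½ × 3.6 × 1.93 = 3.474 m².
Resultant F = γ·h_c·A = 9.81 × 4.59333 × 3.474 = 156.54 kN.
I_c = b·h³/36 = 3.6 × 1.93³/36 = 0.718906 m⁴.
Centre of pressure: y_p = y_c + I_c/(y_c·A) = 4.59333 + 0.718906/(4.59333 × 3.474) = 4.59333 + 0.0450521 = 4.63838 m along the plane.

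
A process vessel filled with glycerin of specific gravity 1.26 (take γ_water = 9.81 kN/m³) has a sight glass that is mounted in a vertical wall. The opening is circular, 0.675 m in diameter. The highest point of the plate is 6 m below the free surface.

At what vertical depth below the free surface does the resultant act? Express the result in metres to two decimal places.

h_p = 6.34 m

γ = 1.26 × 9.81 = 12.3606 kN/m³.
The centroid is at the centre, 0.3375 m below the top of the plate, so the centroid depth is h_c = 6 + 0.3375 = 6.3375 m.
A = π(0.3375)² = 0.357847 m².
Resultant F = γ·h_c·A = 12.3606 × 6.3375 × 0.357847 = 28.0321 kN.
I_c = πr⁴/4 = π × 0.3375⁴/4 = 0.0101903 m⁴.
Centre of pressure: y_p = y_c + I_c/(y_c·A) = 6.3375 + 0.0101903/(6.3375 × 0.357847) = 6.3375 + 0.00449336 = 6.34199 m along the plane.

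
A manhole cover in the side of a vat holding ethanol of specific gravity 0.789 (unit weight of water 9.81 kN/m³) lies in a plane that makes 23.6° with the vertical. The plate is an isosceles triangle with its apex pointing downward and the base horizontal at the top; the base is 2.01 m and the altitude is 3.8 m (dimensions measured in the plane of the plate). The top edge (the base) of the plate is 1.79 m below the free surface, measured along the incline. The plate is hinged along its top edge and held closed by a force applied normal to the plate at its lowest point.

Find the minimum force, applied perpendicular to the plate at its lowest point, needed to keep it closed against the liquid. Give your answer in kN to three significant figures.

P ≈ 33.3 kN

γ = 0.789 × 9.81 = 7.74009 kN/m³.
The plate makes 23.6° with the vertical, i.e. θ = 90° − 23.6° = 66.4° to the horizontal. Measuring y along the incline from the free-surface line, vertical depth h = y·sinθ with sinθ = 0.916363.
With the apex down, the centroid sits h/3 = 3.8/3 = 1.26667 m below the base (the top edge), so y_c = 1.79 + 1.26667 = 3.05667 m and h_c = 3.05667 × 0.916363 = 2.80102 m.
A = ½ × 2.01 × 3.8 = 3.819 m².
Resultant F = γ·h_c·A = 7.74009 × 2.80102 × 3.819 = 82.7965 kN.
I_c = b·h³/36 = 2.01 × 3.8³/36 = 3.06369 m⁴.
Centre of pressure: y_p = y_c + I_c/(y_c·A) = 3.05667 + 3.06369/(3.05667 × 3.819) = 3.05667 + 0.26245 = 3.31912 m along the plane.
The resultant acts 1.26667 + 0.26245 = 1.52912 m (along the plate) below the hinge at the top edge, so the moment about the hinge is M = F × 1.52912 = 82.7965 × 1.52912 = 126.606 kN·m.
A normal force at the bottom, 3.8 m from the hinge, must supply this moment: P = 126.606/3.8 = 33.3174 kN.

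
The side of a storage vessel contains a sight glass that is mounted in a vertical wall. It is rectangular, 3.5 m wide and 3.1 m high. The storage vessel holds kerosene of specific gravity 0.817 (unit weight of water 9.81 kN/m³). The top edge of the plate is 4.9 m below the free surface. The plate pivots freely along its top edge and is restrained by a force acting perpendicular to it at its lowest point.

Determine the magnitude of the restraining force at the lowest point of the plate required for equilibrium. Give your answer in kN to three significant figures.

γ = 0.817 × 9.81 = 8.01477 kN/m³.
The centroid lies 3.1/2 = 1.55 m below the top edge, so the centroid depth is h_c = 4.9 + 1.55 = 6.45 m.
A = 3.5 × 3.1 = 10.85 m².
Resultant F = γ·h_c·A = 8.01477 × 6.45 × 10.85 = 560.894 kN.
I_c = b·h³/12 = 3.5 × 3.1³/12 = 8.68904 m⁴.
Centre of pressure: y_p = y_c + I_c/(y_c·A) = 6.45 + 8.68904/(6.45 × 10.85) = 6.45 + 0.12416 = 6.57416 m along the plane.
The resultant acts 1.55 + 0.12416 = 1.67416 m (along the plate) below the hinge at the top edge, so the moment about the hinge is M = F × 1.67416 = 560.894 × 1.67416 = 939.026 kN·m.
A normal force at the bottom, 3.1 m from the hinge, must supply this moment: P = 939.026/3.1 = 302.912 kN.

P ≈ 303 kN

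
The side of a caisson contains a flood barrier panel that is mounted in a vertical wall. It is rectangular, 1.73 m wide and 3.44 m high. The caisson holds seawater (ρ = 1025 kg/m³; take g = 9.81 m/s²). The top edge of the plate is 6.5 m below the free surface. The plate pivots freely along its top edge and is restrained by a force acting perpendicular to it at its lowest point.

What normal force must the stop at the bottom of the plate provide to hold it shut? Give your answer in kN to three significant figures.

γ = ρg = 1025 × 9.81 / 1000 = 10.05525 kN/m³.
The centroid lies 3.44/2 = 1.72 m below the top edge, so the centroid depth is h_c = 6.5 + 1.72 = 8.22 m.
A = 1.73 × 3.44 = 5.9512 m².
Resultant F = γ·h_c·A = 10.05525 × 8.22 × 5.9512 = 491.891 kN.
I_c = b·h³/12 = 1.73 × 3.44³/12 = 5.86868 m⁴.
Centre of pressure: y_p = y_c + I_c/(y_c·A) = 8.22 + 5.86868/(8.22 × 5.9512) = 8.22 + 0.119968 = 8.33997 m along the plane.
The resultant acts 1.72 + 0.119968 = 1.83997 m (along the plate) below the hinge at the top edge, so the moment about the hinge is M = F × 1.83997 = 491.891 × 1.83997 = 905.065 kN·m.
A normal force at the bottom, 3.44 m from the hinge, must supply this moment: P = 905.065/3.44 = 263.1 kN.

P ≈ 263 kN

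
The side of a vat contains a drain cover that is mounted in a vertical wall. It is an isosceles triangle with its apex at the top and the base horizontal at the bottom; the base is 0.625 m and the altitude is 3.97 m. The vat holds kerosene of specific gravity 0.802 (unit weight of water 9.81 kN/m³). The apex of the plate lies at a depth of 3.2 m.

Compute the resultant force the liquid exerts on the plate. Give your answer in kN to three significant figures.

γ = 0.802 × 9.81 = 7.86762 kN/m³.
With the apex up, the centroid sits 2h/3 = 2 × 3.97/3 = 2.64667 m below the apex, so the centroid depth is h_c = 3.2 + 2.64667 = 5.84667 m.
A = ½ × 0.625 × 3.97 = 1.24063 m².
Resultant F = γ·h_c·A = 7.86762 × 5.84667 × 1.24063 = 57.0682 kN.

F ≈ 57.1 kN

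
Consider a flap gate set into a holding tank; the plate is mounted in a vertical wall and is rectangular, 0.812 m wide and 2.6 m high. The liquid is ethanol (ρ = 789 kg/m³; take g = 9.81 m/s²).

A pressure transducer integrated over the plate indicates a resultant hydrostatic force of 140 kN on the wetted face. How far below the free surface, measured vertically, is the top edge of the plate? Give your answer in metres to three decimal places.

d_top ≈ 7.267 m

γ = ρg = 789 × 9.81 / 1000 = 7.74009 kN/m³.
A = 0.812 × 2.6 = 2.1112 m².
From F = γ·h_c·A, the centroid depth is h_c = 140/(7.74009 × 2.1112) = 8.56747 m.
The centroid lies 2.6/2 = 1.3 m below the top edge, so the top edge sits at h_top = 8.56747 − 1.3 = 7.26747 m below the surface.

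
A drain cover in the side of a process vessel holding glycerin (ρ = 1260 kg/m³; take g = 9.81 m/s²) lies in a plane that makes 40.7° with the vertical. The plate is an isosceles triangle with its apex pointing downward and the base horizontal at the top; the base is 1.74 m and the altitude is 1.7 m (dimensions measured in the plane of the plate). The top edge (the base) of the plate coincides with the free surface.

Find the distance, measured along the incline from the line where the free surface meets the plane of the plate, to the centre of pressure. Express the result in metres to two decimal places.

y_p = 0.85 m

γ = ρg = 1260 × 9.81 / 1000 = 12.3606 kN/m³.
The plate makes 40.7° with the vertical, i.e. θ = 90° − 40.7° = 49.3° to the horizontal. Measuring y along the incline from the free-surface line, vertical depth h = y·sinθ with sinθ = 0.758134.
With the apex down, the centroid sits h/3 = 1.7/3 = 0.566667 m below the base (the top edge), so y_c = 0.566667 m and h_c = 0.566667 × 0.758134 = 0.42961 m.
A = ½ × 1.74 × 1.7 = 1.479 m².
Resultant F = γ·h_c·A = 12.3606 × 0.42961 × 1.479 = 7.85384 kN.
I_c = b·h³/36 = 1.74 × 1.7³/36 = 0.237462 m⁴.
Centre of pressure: y_p = y_c + I_c/(y_c·A) = 0.566667 + 0.237462/(0.566667 × 1.479) = 0.566667 + 0.283334 = 0.850001 m along the plane.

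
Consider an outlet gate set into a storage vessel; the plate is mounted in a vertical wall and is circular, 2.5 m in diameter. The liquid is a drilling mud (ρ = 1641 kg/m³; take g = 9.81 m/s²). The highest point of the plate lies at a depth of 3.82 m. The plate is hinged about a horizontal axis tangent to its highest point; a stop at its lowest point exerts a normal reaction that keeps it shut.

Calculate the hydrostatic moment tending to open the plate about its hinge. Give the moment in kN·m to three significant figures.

γ = ρg = 1641 × 9.81 / 1000 = 16.09821 kN/m³.
The centroid is at the centre, 1.25 m below the top of the plate, so the centroid depth is h_c = 3.82 + 1.25 = 5.07 m.
A = π(1.25)² = 4.90874 m².
Resultant F = γ·h_c·A = 16.09821 × 5.07 × 4.90874 = 400.641 kN.
I_c = πr⁴/4 = π × 1.25⁴/4 = 1.91748 m⁴.
Centre of pressure: y_p = y_c + I_c/(y_c·A) = 5.07 + 1.91748/(5.07 × 4.90874) = 5.07 + 0.0770465 = 5.14705 m along the plane.
The resultant acts 1.25 + 0.0770465 = 1.32705 m (along the plate) below the hinge at the top edge, so the moment about the hinge is M = F × 1.32705 = 400.641 × 1.32705 = 531.671 kN·m.

M ≈ 532 kN·m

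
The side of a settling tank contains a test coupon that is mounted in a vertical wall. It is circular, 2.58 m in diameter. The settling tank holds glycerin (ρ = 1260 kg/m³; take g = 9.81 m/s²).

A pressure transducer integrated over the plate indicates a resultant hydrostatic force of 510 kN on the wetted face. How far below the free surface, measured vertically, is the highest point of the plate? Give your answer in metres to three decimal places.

γ = ρg = 1260 × 9.81 / 1000 = 12.3606 kN/m³.
A = π(1.29)² = 5.22792 m².
From F = γ·h_c·A, the centroid depth is h_c = 510/(12.3606 × 5.22792) = 7.89227 m.
The centroid is at the centre, 1.29 m below the top of the plate, so the highest point sits at h_top = 7.89227 − 1.29 = 6.60227 m below the surface.

d_top ≈ 6.602 m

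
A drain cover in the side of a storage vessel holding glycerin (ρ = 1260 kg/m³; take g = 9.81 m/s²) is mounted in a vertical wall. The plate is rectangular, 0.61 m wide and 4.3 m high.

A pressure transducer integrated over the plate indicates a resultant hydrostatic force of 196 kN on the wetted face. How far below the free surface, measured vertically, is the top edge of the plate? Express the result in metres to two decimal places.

d_top ≈ 3.90 m

γ = ρg = 1260 × 9.81 / 1000 = 12.3606 kN/m³.
A = 0.61 × 4.3 = 2.623 m².
From F = γ·h_c·A, the centroid depth is h_c = 196/(12.3606 × 2.623) = 6.04531 m.
The centroid lies 4.3/2 = 2.15 m below the top edge, so the top edge sits at h_top = 6.04531 − 2.15 = 3.89531 m below the surface.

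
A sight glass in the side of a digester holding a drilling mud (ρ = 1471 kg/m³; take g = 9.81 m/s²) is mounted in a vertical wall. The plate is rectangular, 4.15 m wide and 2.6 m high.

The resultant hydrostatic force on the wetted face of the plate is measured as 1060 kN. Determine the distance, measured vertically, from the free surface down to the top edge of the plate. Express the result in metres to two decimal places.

d_top ≈ 5.51 m

γ = ρg = 1471 × 9.81 / 1000 = 14.43051 kN/m³.
A = 4.15 × 2.6 = 10.79 m².
From F = γ·h_c·A, the centroid depth is h_c = 1060/(14.43051 × 10.79) = 6.80774 m.
The centroid lies 2.6/2 = 1.3 m below the top edge, so the top edge sits at h_top = 6.80774 − 1.3 = 5.50774 m below the surface.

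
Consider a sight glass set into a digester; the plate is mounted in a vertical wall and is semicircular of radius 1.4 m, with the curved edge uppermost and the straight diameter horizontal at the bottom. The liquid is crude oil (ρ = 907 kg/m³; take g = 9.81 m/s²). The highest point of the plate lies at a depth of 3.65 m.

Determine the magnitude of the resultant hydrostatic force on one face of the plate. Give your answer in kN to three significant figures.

γ = ρg = 907 × 9.81 / 1000 = 8.89767 kN/m³.
The centroid lies 4r/(3π) = 0.594178 m above the diameter, so r − 4r/(3π) = 1.4 − 0.594178 = 0.805822 m below the topmost point, so the centroid depth is h_c = 3.65 + 0.805822 = 4.45582 m.
A = πr²/2 = π × 1.4²/2 = 3.07876 m².
Resultant F = γ·h_c·A = 8.89767 × 4.45582 × 3.07876 = 122.062 kN.

F ≈ 122 kN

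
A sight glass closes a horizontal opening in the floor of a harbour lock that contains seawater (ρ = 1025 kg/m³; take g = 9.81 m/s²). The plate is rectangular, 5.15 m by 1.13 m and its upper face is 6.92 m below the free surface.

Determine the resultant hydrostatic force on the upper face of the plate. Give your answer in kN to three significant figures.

γ = ρg = 1025 × 9.81 / 1000 = 10.05525 kN/m³.
The plate is horizontal, so pressure is uniform at p = γ·h = 10.05525 × 6.92 = 69.5823 kN/m².
A = 5.15 × 1.13 = 5.8195 m².
F = p·A = 69.5823 × 5.8195 = 404.934 kN.

F ≈ 405 kN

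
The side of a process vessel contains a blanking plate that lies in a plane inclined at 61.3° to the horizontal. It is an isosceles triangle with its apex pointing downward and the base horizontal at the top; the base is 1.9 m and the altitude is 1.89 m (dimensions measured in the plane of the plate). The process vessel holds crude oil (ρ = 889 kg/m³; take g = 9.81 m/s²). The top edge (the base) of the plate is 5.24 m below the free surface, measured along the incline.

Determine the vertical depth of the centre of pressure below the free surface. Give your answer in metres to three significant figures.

h_p = 5.18 m

γ = ρg = 889 × 9.81 / 1000 = 8.72109 kN/m³.
Let θ = 61.3° be the plate's angle to the horizontal; measure y along the incline from where the plane meets the free surface. Vertical depth h = y·sinθ with sinθ = 0.877146.
With the apex down, the centroid sits h/3 = 1.89/3 = 0.63 m below the base (the top edge), so y_c = 5.24 + 0.63 = 5.87 m and h_c = 5.87 × 0.877146 = 5.14885 m.
A = ½ × 1.9 × 1.89 = 1.7955 m².
Resultant F = γ·h_c·A = 8.72109 × 5.14885 × 1.7955 = 80.6244 kN.
I_c = b·h³/36 = 1.9 × 1.89³/36 = 0.356317 m⁴.
Centre of pressure: y_p = y_c + I_c/(y_c·A) = 5.87 + 0.356317/(5.87 × 1.7955) = 5.87 + 0.0338075 = 5.90381 m along the plane.
Vertically, h_p = y_p·sinθ = 5.90381 × 0.877146 = 5.1785 m.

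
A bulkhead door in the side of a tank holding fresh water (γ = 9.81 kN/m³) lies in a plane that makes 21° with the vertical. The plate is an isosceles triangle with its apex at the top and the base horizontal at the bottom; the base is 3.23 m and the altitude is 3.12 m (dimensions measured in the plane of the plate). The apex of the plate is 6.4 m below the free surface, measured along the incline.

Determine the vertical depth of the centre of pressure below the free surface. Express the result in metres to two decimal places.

γ = 9.81 kN/m³.
The plate makes 21° with the vertical, i.e. θ = 90° − 21° = 69° to the horizontal. Measuring y along the incline from the free-surface line, vertical depth h = y·sinθ with sinθ = 0.933580.
With the apex up, the centroid sits 2h/3 = 2 × 3.12/3 = 2.08 m below the apex, so y_c = 6.4 + 2.08 = 8.48 m and h_c = 8.48 × 0.933580 = 7.91676 m.
A = ½ × 3.23 × 3.12 = 5.0388 m².
Resultant F = γ·h_c·A = 9.81 × 7.91676 × 5.0388 = 391.33 kN.
I_c = b·h³/36 = 3.23 × 3.12³/36 = 2.72498 m⁴.
Centre of pressure: y_p = y_c + I_c/(y_c·A) = 8.48 + 2.72498/(8.48 × 5.0388) = 8.48 + 0.0637735 = 8.54377 m along the plane.
Vertically, h_p = y_p·sinθ = 8.54377 × 0.933580 = 7.97629 m.

h_p = 7.98 m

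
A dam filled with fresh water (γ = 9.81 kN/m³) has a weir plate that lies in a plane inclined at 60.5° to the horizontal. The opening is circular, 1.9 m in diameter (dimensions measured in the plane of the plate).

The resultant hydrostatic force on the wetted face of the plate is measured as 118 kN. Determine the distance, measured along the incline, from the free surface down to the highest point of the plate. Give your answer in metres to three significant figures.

y_top ≈ 3.92 m

γ = 9.81 kN/m³.
A = π(0.95)² = 2.83529 m².
From F = γ·h_c·A, the centroid depth is h_c = 118/(9.81 × 2.83529) = 4.24244 m.
Let θ = 60.5° be the plate's angle to the horizontal; measure y along the incline from where the plane meets the free surface. Vertical depth h = y·sinθ with sinθ = 0.870356.
Along the incline, y_c = h_c/sinθ = 4.24244/0.870356 = 4.87437 m.
The centroid is at the centre, 0.95 m below the top of the plate, so the highest point sits at y_top = 4.87437 − 0.95 = 3.92437 m along the incline.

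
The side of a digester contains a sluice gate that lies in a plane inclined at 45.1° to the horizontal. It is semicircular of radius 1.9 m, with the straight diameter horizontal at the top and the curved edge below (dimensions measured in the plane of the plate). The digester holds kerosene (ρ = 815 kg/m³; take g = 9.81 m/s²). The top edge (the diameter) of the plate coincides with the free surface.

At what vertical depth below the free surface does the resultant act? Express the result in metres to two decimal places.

γ = ρg = 815 × 9.81 / 1000 = 7.99515 kN/m³.
Let θ = 45.1° be the plate's angle to the horizontal; measure y along the incline from where the plane meets the free surface. Vertical depth h = y·sinθ with sinθ = 0.708340.
The centroid of a semicircle lies 4r/(3π) = 0.806385 m from the diameter, here below the top edge, so y_c = 0.806385 m and h_c = 0.806385 × 0.708340 = 0.571195 m.
A = πr²/2 = π × 1.9²/2 = 5.67057 m².
Resultant F = γ·h_c·A = 7.99515 × 0.571195 × 5.67057 = 25.8963 kN.
I_c = (π/8 − 8/(9π))·r⁴ = 0.109757 × 1.9⁴ = 1.43036 m⁴.
Centre of pressure: y_p = y_c + I_c/(y_c·A) = 0.806385 + 1.43036/(0.806385 × 5.67057) = 0.806385 + 0.312807 = 1.11919 m along the plane.
Vertically, h_p = y_p·sinθ = 1.11919 × 0.708340 = 0.792767 m.

h_p = 0.79 m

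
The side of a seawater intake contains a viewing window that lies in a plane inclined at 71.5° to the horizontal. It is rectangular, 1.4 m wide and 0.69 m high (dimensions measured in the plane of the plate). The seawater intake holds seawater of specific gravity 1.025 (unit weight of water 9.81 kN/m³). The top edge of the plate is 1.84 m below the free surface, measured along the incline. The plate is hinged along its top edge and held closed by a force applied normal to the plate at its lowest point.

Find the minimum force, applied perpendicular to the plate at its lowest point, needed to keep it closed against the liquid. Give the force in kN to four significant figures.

γ = 1.025 × 9.81 = 10.05525 kN/m³.
Let θ = 71.5° be the plate's angle to the horizontal; measure y along the incline from where the plane meets the free surface. Vertical depth h = y·sinθ with sinθ = 0.948324.
The centroid lies 0.69/2 = 0.345 m below the top edge, so y_c = 1.84 + 0.345 = 2.185 m and h_c = 2.185 × 0.948324 = 2.07209 m.
A = 1.4 × 0.69 = 0.966 m².
Resultant F = γ·h_c·A = 10.05525 × 2.07209 × 0.966 = 20.127 kN.
I_c = b·h³/12 = 1.4 × 0.69³/12 = 0.038326 m⁴.
Centre of pressure: y_p = y_c + I_c/(y_c·A) = 2.185 + 0.038326/(2.185 × 0.966) = 2.185 + 0.0181579 = 2.20316 m along the plane.
The resultant acts 0.345 + 0.0181579 = 0.363158 m (along the plate) below the hinge at the top edge, so the moment about the hinge is M = F × 0.363158 = 20.127 × 0.363158 = 7.30928 kN·m.
A normal force at the bottom, 0.69 m from the hinge, must supply this moment: P = 7.30928/0.69 = 10.5932 kN.

P ≈ 10.59 kN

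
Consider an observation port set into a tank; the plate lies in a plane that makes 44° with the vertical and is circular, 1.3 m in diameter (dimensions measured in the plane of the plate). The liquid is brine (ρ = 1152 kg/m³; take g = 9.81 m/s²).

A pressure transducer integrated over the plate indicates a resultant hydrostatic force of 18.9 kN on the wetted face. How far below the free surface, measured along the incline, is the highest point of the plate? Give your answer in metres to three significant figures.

y_top ≈ 1.10 m

γ = ρg = 1152 × 9.81 / 1000 = 11.30112 kN/m³.
A = π(0.65)² = 1.32732 m².
From F = γ·h_c·A, the centroid depth is h_c = 18.9/(11.30112 × 1.32732) = 1.25998 m.
The plate makes 44° with the vertical, i.e. θ = 90° − 44° = 46° to the horizontal. Measuring y along the incline from the free-surface line, vertical depth h = y·sinθ with sinθ = 0.719340.
Along the incline, y_c = h_c/sinθ = 1.25998/0.719340 = 1.75158 m.
The centroid is at the centre, 0.65 m below the top of the plate, so the highest point sits at y_top = 1.75158 − 0.65 = 1.10158 m along the incline.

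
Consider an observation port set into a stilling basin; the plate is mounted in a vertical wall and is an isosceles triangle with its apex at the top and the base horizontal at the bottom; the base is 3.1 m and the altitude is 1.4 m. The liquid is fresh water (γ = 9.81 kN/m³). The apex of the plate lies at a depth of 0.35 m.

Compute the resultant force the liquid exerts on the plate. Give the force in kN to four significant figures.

F ≈ 27.32 kN

γ = 9.81 kN/m³.
With the apex up, the centroid sits 2h/3 = 2 × 1.4/3 = 0.933333 m below the apex, so the centroid depth is h_c = 0.35 + 0.933333 = 1.28333 m.
A = ½ × 3.1 × 1.4 = 2.17 m².
Resultant F = γ·h_c·A = 9.81 × 1.28333 × 2.17 = 27.3191 kN.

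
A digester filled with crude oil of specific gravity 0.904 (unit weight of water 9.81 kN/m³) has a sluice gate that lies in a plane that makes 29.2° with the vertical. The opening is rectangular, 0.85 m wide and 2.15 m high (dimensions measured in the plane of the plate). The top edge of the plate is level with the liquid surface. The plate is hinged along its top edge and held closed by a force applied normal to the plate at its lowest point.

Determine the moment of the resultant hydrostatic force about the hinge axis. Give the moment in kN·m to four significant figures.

M ≈ 21.80 kN·m

γ = 0.904 × 9.81 = 8.86824 kN/m³.
The plate makes 29.2° with the vertical, i.e. θ = 90° − 29.2° = 60.8° to the horizontal. Measuring y along the incline from the free-surface line, vertical depth h = y·sinθ with sinθ = 0.872922.
The centroid lies 2.15/2 = 1.075 m below the top edge, so y_c = 1.075 m and h_c = 1.075 × 0.872922 = 0.938391 m.
A = 0.85 × 2.15 = 1.8275 m².
Resultant F = γ·h_c·A = 8.86824 × 0.938391 × 1.8275 = 15.2082 kN.
I_c = b·h³/12 = 0.85 × 2.15³/12 = 0.703968 m⁴.
Centre of pressure: y_p = y_c + I_c/(y_c·A) = 1.075 + 0.703968/(1.075 × 1.8275) = 1.075 + 0.358333 = 1.43333 m along the plane.
The resultant acts 1.075 + 0.358333 = 1.43333 m (along the plate) below the hinge at the top edge, so the moment about the hinge is M = F × 1.43333 = 15.2082 × 1.43333 = 21.7984 kN·m.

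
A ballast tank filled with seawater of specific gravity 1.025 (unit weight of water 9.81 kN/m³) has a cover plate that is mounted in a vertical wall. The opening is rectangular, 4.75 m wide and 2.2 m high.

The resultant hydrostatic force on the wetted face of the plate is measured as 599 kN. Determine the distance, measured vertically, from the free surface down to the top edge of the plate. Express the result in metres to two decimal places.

d_top ≈ 4.60 m

γ = 1.025 × 9.81 = 10.05525 kN/m³.
A = 4.75 × 2.2 = 10.45 m².
From F = γ·h_c·A, the centroid depth is h_c = 599/(10.05525 × 10.45) = 5.70056 m.
The centroid lies 2.2/2 = 1.1 m below the top edge, so the top edge sits at h_top = 5.70056 − 1.1 = 4.60056 m below the surface.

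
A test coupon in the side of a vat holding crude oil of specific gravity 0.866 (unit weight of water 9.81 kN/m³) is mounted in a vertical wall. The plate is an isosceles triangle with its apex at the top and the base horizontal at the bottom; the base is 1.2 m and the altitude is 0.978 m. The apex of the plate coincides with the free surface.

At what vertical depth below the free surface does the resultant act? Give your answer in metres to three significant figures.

h_p = 0.734 m

γ = 0.866 × 9.81 = 8.49546 kN/m³.
With the apex up, the centroid sits 2h/3 = 2 × 0.978/3 = 0.652 m below the apex, so the centroid depth is h_c = 0.652 m.
A = ½ × 1.2 × 0.978 = 0.5868 m².
Resultant F = γ·h_c·A = 8.49546 × 0.652 × 0.5868 = 3.25031 kN.
I_c = b·h³/36 = 1.2 × 0.978³/36 = 0.0311814 m⁴.
Centre of pressure: y_p = y_c + I_c/(y_c·A) = 0.652 + 0.0311814/(0.652 × 0.5868) = 0.652 + 0.0815001 = 0.7335 m along the plane.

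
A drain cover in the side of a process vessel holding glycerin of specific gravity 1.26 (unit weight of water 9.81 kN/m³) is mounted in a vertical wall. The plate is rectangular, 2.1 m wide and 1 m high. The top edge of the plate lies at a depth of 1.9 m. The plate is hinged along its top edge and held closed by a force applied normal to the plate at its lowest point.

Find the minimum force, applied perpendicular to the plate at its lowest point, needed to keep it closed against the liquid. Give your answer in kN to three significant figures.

γ = 1.26 × 9.81 = 12.3606 kN/m³.
The centroid lies 1/2 = 0.5 m below the top edge, so the centroid depth is h_c = 1.9 + 0.5 = 2.4 m.
A = 2.1 × 1 = 2.1 m².
Resultant F = γ·h_c·A = 12.3606 × 2.4 × 2.1 = 62.2974 kN.
I_c = b·h³/12 = 2.1 × 1³/12 = 0.175 m⁴.
Centre of pressure: y_p = y_c + I_c/(y_c·A) = 2.4 + 0.175/(2.4 × 2.1) = 2.4 + 0.0347222 = 2.43472 m along the plane.
The resultant acts 0.5 + 0.0347222 = 0.534722 m (along the plate) below the hinge at the top edge, so the moment about the hinge is M = F × 0.534722 = 62.2974 × 0.534722 = 33.3118 kN·m.
A normal force at the bottom, 1 m from the hinge, must supply this moment: P = 33.3118/1 = 33.3118 kN.

P ≈ 33.3 kN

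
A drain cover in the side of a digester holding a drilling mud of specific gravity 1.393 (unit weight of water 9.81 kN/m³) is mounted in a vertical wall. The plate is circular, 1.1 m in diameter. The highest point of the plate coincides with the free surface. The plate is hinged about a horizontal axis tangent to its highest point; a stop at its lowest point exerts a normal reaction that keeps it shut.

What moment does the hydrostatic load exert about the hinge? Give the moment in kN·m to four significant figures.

γ = 1.393 × 9.81 = 13.66533 kN/m³.
The centroid is at the centre, 0.55 m below the top of the plate, so the centroid depth is h_c = 0.55 m.
A = π(0.55)² = 0.950332 m².
Resultant F = γ·h_c·A = 13.66533 × 0.55 × 0.950332 = 7.14263 kN.
I_c = πr⁴/4 = π × 0.55⁴/4 = 0.0718688 m⁴.
Centre of pressure: y_p = y_c + I_c/(y_c·A) = 0.55 + 0.0718688/(0.55 × 0.950332) = 0.55 + 0.1375 = 0.6875 m along the plane.
The resultant acts 0.55 + 0.1375 = 0.6875 m (along the plate) below the hinge at the top edge, so the moment about the hinge is M = F × 0.6875 = 7.14263 × 0.6875 = 4.91056 kN·m.

M ≈ 4.911 kN·m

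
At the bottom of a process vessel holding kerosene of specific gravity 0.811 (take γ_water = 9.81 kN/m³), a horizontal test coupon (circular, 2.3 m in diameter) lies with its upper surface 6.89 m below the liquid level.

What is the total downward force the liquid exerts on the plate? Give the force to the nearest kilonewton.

F ≈ 228 kN

γ = 0.811 × 9.81 = 7.95591 kN/m³.
The plate is horizontal, so pressure is uniform at p = γ·h = 7.95591 × 6.89 = 54.8162 kN/m².
A = π(1.15)² = 4.15476 m².
F = p·A = 54.8162 × 4.15476 = 227.748 kN.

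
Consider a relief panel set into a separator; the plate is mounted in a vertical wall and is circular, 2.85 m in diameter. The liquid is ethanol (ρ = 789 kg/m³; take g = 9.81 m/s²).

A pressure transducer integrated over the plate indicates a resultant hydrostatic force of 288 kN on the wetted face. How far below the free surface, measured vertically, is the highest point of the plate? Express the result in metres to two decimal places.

d_top ≈ 4.41 m

γ = ρg = 789 × 9.81 / 1000 = 7.74009 kN/m³.
A = π(1.425)² = 6.3794 m².
From F = γ·h_c·A, the centroid depth is h_c = 288/(7.74009 × 6.3794) = 5.83266 m.
The centroid is at the centre, 1.425 m below the top of the plate, so the highest point sits at h_top = 5.83266 − 1.425 = 4.40766 m below the surface.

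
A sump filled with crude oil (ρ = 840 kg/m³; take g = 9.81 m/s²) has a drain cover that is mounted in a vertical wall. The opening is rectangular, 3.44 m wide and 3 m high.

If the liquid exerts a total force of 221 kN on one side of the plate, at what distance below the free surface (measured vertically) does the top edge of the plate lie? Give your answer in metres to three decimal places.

d_top ≈ 1.099 m

γ = ρg = 840 × 9.81 / 1000 = 8.2404 kN/m³.
A = 3.44 × 3 = 10.32 m².
From F = γ·h_c·A, the centroid depth is h_c = 221/(8.2404 × 10.32) = 2.59875 m.
The centroid lies 3/2 = 1.5 m below the top edge, so the top edge sits at h_top = 2.59875 − 1.5 = 1.09875 m below the surface.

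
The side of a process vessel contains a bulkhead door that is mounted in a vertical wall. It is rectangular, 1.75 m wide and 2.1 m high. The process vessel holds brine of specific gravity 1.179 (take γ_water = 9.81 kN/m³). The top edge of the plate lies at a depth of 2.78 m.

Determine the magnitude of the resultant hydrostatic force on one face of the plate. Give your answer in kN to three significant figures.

γ = 1.179 × 9.81 = 11.56599 kN/m³.
The centroid lies 2.1/2 = 1.05 m below the top edge, so the centroid depth is h_c = 2.78 + 1.05 = 3.83 m.
A = 1.75 × 2.1 = 3.675 m².
Resultant F = γ·h_c·A = 11.56599 × 3.83 × 3.675 = 162.794 kN.

F ≈ 163 kN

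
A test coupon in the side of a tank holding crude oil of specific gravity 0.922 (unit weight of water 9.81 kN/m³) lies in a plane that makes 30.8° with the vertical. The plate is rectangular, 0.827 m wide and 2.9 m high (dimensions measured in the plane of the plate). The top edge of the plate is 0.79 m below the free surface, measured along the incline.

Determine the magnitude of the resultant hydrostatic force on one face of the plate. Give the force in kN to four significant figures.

γ = 0.922 × 9.81 = 9.04482 kN/m³.
The plate makes 30.8° with the vertical, i.e. θ = 90° − 30.8° = 59.2° to the horizontal. Measuring y along the incline from the free-surface line, vertical depth h = y·sinθ with sinθ = 0.858960.
The centroid lies 2.9/2 = 1.45 m below the top edge, so y_c = 0.79 + 1.45 = 2.24 m and h_c = 2.24 × 0.858960 = 1.92407 m.
A = 0.827 × 2.9 = 2.3983 m².
Resultant F = γ·h_c·A = 9.04482 × 1.92407 × 2.3983 = 41.7373 kN.

F ≈ 41.74 kN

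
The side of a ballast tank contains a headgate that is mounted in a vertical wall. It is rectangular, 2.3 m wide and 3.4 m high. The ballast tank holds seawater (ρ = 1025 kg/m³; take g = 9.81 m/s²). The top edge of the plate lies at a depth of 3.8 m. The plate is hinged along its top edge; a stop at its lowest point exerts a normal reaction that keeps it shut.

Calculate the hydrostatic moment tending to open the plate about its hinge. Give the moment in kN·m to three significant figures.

γ = ρg = 1025 × 9.81 / 1000 = 10.05525 kN/m³.
The centroid lies 3.4/2 = 1.7 m below the top edge, so the centroid depth is h_c = 3.8 + 1.7 = 5.5 m.
A = 2.3 × 3.4 = 7.82 m².
Resultant F = γ·h_c·A = 10.05525 × 5.5 × 7.82 = 432.476 kN.
I_c = b·h³/12 = 2.3 × 3.4³/12 = 7.53327 m⁴.
Centre of pressure: y_p = y_c + I_c/(y_c·A) = 5.5 + 7.53327/(5.5 × 7.82) = 5.5 + 0.175152 = 5.67515 m along the plane.
The resultant acts 1.7 + 0.175152 = 1.87515 m (along the plate) below the hinge at the top edge, so the moment about the hinge is M = F × 1.87515 = 432.476 × 1.87515 = 810.957 kN·m.

M ≈ 811 kN·m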